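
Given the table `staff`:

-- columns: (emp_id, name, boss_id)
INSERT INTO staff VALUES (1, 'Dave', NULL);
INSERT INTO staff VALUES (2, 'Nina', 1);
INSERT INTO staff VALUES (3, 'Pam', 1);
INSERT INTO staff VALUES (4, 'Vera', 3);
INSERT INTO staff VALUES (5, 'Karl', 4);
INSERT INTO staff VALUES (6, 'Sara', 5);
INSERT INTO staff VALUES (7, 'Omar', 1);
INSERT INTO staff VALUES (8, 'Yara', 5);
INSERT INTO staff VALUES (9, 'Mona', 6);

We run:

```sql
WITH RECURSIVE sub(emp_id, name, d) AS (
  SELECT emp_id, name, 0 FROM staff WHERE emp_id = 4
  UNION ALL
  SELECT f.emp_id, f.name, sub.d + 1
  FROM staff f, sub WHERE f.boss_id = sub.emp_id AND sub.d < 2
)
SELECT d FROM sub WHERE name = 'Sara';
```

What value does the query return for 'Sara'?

2

Base: emp_id=4 (Vera) at d 0.
Iteration 1: rows with boss_id in {4} -> Karl (id 5, d 1).
Iteration 2: rows with boss_id in {5} -> Sara (id 6, d 2), Yara (id 8, d 2).
Iteration 3: d < 2 fails for all current rows; recursion stops.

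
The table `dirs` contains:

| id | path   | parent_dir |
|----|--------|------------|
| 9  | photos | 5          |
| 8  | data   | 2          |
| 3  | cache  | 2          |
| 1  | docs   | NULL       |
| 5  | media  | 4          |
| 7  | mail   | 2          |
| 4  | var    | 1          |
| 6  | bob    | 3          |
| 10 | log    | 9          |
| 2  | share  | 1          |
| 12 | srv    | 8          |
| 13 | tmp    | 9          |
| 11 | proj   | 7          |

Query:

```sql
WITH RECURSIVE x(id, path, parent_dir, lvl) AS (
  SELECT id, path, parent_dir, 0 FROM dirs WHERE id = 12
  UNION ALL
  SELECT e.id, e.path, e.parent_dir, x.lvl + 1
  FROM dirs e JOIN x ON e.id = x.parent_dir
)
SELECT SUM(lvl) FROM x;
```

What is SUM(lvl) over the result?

6

Base: id=12 (srv), parent_dir=8, lvl 0.
Iteration 1: join on id=8 -> data (id 8, parent_dir=2, lvl 1).
Iteration 2: join on id=2 -> share (id 2, parent_dir=1, lvl 2).
Iteration 3: join on id=1 -> docs (id 1, parent_dir=NULL, lvl 3).
Iteration 4: parent_dir is NULL; no match; recursion stops.
SUM(lvl) = 0 + 1 + 2 + 3 = 6.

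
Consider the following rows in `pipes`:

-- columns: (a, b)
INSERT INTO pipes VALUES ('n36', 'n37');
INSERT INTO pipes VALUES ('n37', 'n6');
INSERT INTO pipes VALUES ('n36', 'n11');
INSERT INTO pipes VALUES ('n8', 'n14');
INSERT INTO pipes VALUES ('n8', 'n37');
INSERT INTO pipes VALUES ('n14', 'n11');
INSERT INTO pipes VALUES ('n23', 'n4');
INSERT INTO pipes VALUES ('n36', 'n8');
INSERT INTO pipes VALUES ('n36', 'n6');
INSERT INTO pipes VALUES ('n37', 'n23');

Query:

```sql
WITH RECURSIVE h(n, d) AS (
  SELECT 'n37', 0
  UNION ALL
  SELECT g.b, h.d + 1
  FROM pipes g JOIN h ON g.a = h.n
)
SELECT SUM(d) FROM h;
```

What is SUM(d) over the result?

4

Base: (n37, d=0).
Iteration 1: edges from {n37} -> (n23, d=1), (n6, d=1).
Iteration 2: edges from {n23,n6} -> (n4, d=2).
Iteration 3: no outgoing edges from {n4}; recursion stops.
SUM(d) = 0 + 1 + 1 + 2 = 4.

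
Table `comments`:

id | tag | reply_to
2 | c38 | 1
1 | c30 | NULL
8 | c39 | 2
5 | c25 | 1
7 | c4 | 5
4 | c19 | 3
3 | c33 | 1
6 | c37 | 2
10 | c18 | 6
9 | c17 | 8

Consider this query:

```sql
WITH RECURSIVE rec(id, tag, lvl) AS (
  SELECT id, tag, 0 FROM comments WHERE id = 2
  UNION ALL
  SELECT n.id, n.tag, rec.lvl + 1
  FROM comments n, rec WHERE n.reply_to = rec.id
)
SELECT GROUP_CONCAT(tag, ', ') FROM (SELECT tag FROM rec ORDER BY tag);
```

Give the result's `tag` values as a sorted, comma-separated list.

Base: id=2 (c38) at lvl 0.
Iteration 1: rows with reply_to in {2} -> c37 (id 6, lvl 1), c39 (id 8, lvl 1).
Iteration 2: rows with reply_to in {6,8} -> c17 (id 9, lvl 2), c18 (id 10, lvl 2).
Iteration 3: no rows with reply_to in {9,10}; recursion stops.

c17, c18, c37, c38, c39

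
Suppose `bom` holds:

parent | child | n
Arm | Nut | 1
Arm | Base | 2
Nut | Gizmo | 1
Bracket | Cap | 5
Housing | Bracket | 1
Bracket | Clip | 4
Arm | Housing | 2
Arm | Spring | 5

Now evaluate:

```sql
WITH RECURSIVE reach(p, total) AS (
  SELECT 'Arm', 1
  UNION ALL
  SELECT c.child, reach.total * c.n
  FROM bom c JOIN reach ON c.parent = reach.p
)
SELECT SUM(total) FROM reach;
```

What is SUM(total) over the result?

32

Base: (Arm, total=1).
Iteration 1: components of {Arm} -> Base = 1*2 = 2, Housing = 1*2 = 2, Nut = 1*1 = 1, Spring = 1*5 = 5.
Iteration 2: components of {Base,Housing,Nut,Spring} -> Bracket = 2*1 = 2, Gizmo = 1*1 = 1.
Iteration 3: components of {Bracket,Gizmo} -> Cap = 2*5 = 10, Clip = 2*4 = 8.
Iteration 4: no further components; recursion stops.
SUM(total) = 1 + 2 + 2 + 5 + 1 + 2 + 1 + 10 + 8 = 32.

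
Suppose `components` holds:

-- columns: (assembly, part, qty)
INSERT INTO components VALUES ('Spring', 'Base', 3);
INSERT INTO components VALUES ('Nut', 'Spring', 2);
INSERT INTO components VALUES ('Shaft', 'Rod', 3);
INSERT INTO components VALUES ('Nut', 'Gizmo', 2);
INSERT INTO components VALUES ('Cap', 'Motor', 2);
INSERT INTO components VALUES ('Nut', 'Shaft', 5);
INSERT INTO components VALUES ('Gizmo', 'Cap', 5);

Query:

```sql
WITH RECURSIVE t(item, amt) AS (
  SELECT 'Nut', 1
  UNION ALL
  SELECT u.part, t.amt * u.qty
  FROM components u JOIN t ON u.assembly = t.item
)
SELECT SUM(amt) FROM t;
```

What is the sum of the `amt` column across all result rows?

61

Base: (Nut, amt=1).
Iteration 1: components of {Nut} -> Gizmo = 1*2 = 2, Shaft = 1*5 = 5, Spring = 1*2 = 2.
Iteration 2: components of {Gizmo,Shaft,Spring} -> Base = 2*3 = 6, Cap = 2*5 = 10, Rod = 5*3 = 15.
Iteration 3: components of {Base,Cap,Rod} -> Motor = 10*2 = 20.
Iteration 4: no further components; recursion stops.
SUM(amt) = 1 + 2 + 2 + 5 + 10 + 6 + 15 + 20 = 61.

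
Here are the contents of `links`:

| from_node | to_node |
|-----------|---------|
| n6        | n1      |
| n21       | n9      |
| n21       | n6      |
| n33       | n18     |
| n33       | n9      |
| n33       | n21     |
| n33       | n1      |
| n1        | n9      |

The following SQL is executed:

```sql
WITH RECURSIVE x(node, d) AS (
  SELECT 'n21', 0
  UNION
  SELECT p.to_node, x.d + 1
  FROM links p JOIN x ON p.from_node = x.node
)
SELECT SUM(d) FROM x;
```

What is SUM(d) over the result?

7

Base: (n21, d=0).
Iteration 1: edges from {n21} -> (n6, d=1), (n9, d=1).
Iteration 2: edges from {n6,n9} -> (n1, d=2).
Iteration 3: edges from {n1} -> (n9, d=3).
Iteration 4: no outgoing edges from {n9}; recursion stops.
SUM(d) = 0 + 1 + 1 + 2 + 3 = 7.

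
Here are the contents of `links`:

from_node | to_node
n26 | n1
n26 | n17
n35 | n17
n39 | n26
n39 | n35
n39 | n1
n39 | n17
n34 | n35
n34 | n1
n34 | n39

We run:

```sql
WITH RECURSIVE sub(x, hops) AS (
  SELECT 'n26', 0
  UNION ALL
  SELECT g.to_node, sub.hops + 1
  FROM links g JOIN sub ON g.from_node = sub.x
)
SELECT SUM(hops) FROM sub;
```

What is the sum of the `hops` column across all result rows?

2

Base: (n26, hops=0).
Iteration 1: edges from {n26} -> (n1, hops=1), (n17, hops=1).
Iteration 2: no outgoing edges from {n1,n17}; recursion stops.
SUM(hops) = 0 + 1 + 1 = 2.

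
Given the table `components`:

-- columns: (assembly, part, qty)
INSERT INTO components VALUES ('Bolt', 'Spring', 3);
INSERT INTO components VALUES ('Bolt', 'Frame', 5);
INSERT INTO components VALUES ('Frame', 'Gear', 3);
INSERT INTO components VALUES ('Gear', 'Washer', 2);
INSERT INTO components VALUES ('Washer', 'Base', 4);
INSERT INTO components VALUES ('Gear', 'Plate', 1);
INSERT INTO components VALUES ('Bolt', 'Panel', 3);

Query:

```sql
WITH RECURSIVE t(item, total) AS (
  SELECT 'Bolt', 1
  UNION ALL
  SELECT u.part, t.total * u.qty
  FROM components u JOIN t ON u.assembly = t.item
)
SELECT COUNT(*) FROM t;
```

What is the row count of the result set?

Base: (Bolt, total=1).
Iteration 1: components of {Bolt} -> Frame = 1*5 = 5, Panel = 1*3 = 3, Spring = 1*3 = 3.
Iteration 2: components of {Frame,Panel,Spring} -> Gear = 5*3 = 15.
Iteration 3: components of {Gear} -> Plate = 15*1 = 15, Washer = 15*2 = 30.
Iteration 4: components of {Plate,Washer} -> Base = 30*4 = 120.
Iteration 5: no further components; recursion stops.
Total rows emitted: 8.

8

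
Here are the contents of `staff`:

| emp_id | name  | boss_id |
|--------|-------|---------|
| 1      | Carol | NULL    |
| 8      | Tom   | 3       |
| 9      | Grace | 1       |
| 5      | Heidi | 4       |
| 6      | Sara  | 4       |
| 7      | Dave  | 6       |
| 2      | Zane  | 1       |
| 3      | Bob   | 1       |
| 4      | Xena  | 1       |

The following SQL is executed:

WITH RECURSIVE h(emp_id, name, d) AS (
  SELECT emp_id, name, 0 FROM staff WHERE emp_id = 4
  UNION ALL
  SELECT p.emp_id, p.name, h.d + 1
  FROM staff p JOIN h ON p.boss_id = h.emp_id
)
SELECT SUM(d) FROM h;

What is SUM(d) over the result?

4

Base: emp_id=4 (Xena) at d 0.
Iteration 1: rows with boss_id in {4} -> Heidi (id 5, d 1), Sara (id 6, d 1).
Iteration 2: rows with boss_id in {5,6} -> Dave (id 7, d 2).
Iteration 3: no rows with boss_id in {7}; recursion stops.
SUM(d) = 0 + 1 + 1 + 2 = 4.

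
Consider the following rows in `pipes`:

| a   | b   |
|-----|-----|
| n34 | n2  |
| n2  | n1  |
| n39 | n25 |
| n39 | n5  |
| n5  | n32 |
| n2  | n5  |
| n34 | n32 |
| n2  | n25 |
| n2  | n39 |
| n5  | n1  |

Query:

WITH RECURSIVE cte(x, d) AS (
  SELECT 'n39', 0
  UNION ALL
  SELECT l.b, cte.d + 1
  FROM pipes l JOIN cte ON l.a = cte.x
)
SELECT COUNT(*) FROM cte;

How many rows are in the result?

Base: (n39, d=0).
Iteration 1: edges from {n39} -> (n25, d=1), (n5, d=1).
Iteration 2: edges from {n25,n5} -> (n1, d=2), (n32, d=2).
Iteration 3: no outgoing edges from {n1,n32}; recursion stops.
Total rows emitted: 5.

5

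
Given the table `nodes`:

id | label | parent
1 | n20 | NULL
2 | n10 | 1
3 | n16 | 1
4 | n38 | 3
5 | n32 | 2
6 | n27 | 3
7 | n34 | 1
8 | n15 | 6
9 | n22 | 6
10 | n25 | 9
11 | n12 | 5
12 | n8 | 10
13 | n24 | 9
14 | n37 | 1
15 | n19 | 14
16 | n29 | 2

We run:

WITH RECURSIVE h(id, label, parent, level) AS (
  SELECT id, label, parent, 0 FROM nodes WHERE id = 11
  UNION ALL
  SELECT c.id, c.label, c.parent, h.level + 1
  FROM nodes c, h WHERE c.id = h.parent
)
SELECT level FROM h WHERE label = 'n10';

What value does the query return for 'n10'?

2

Base: id=11 (n12), parent=5, level 0.
Iteration 1: join on id=5 -> n32 (id 5, parent=2, level 1).
Iteration 2: join on id=2 -> n10 (id 2, parent=1, level 2).
Iteration 3: join on id=1 -> n20 (id 1, parent=NULL, level 3).
Iteration 4: parent is NULL; no match; recursion stops.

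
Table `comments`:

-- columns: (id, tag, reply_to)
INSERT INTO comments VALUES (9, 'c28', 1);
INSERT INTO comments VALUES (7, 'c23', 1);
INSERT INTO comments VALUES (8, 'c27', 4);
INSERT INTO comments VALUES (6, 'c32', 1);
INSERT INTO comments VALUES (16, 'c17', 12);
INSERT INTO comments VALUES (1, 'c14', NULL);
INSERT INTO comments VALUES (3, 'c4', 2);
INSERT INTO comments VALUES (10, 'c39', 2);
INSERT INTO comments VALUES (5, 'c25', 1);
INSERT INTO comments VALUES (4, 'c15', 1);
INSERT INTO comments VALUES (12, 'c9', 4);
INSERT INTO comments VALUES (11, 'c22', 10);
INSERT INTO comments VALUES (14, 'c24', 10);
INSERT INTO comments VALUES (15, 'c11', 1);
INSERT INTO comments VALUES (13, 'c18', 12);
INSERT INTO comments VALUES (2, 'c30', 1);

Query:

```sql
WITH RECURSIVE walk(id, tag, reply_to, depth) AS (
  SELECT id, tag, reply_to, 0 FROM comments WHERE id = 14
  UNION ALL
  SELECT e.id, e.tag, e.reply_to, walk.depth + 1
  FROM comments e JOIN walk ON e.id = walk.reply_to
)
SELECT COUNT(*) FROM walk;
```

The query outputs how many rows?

4

Base: id=14 (c24), reply_to=10, depth 0.
Iteration 1: join on id=10 -> c39 (id 10, reply_to=2, depth 1).
Iteration 2: join on id=2 -> c30 (id 2, reply_to=1, depth 2).
Iteration 3: join on id=1 -> c14 (id 1, reply_to=NULL, depth 3).
Iteration 4: reply_to is NULL; no match; recursion stops.
Total rows emitted: 4.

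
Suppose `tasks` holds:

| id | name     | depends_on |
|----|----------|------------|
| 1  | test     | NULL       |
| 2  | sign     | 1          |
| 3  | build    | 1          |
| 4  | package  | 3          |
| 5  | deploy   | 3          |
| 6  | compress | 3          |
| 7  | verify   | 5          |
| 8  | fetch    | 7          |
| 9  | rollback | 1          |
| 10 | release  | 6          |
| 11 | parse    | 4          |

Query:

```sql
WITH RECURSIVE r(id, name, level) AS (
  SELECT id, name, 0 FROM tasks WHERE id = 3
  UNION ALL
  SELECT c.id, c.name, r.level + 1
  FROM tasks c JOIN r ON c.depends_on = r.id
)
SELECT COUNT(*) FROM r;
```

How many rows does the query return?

Base: id=3 (build) at level 0.
Iteration 1: rows with depends_on in {3} -> package (id 4, level 1), deploy (id 5, level 1), compress (id 6, level 1).
Iteration 2: rows with depends_on in {4,5,6} -> verify (id 7, level 2), release (id 10, level 2), parse (id 11, level 2).
Iteration 3: rows with depends_on in {7,10,11} -> fetch (id 8, level 3).
Iteration 4: no rows with depends_on in {8}; recursion stops.
Total rows emitted: 8.

8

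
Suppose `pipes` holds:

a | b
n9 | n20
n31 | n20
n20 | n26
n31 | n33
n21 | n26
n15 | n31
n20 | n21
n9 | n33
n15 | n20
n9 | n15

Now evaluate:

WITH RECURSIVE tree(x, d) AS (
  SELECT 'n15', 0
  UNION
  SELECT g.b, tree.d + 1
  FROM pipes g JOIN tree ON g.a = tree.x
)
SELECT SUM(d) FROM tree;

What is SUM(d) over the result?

20

Base: (n15, d=0).
Iteration 1: edges from {n15} -> (n20, d=1), (n31, d=1).
Iteration 2: edges from {n20,n31} -> (n20, d=2), (n21, d=2), (n26, d=2), (n33, d=2).
Iteration 3: edges from {n20,n21,n26,n33} -> (n21, d=3), (n26, d=3). [UNION drops 1 duplicate row(s)]
Iteration 4: edges from {n21,n26} -> (n26, d=4).
Iteration 5: no outgoing edges from {n26}; recursion stops.
SUM(d) = 0 + 1 + 1 + 2 + 2 + 2 + 2 + 3 + 3 + 4 = 20.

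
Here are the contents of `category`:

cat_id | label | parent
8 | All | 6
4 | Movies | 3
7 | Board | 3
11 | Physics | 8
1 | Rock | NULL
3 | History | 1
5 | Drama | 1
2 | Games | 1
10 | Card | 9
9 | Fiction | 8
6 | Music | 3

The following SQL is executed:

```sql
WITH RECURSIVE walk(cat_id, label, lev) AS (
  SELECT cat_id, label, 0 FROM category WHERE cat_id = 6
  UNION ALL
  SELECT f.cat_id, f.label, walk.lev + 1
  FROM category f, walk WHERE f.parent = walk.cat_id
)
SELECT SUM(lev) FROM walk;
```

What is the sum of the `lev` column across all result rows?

8

Base: cat_id=6 (Music) at lev 0.
Iteration 1: rows with parent in {6} -> All (id 8, lev 1).
Iteration 2: rows with parent in {8} -> Fiction (id 9, lev 2), Physics (id 11, lev 2).
Iteration 3: rows with parent in {9,11} -> Card (id 10, lev 3).
Iteration 4: no rows with parent in {10}; recursion stops.
SUM(lev) = 0 + 1 + 2 + 2 + 3 = 8.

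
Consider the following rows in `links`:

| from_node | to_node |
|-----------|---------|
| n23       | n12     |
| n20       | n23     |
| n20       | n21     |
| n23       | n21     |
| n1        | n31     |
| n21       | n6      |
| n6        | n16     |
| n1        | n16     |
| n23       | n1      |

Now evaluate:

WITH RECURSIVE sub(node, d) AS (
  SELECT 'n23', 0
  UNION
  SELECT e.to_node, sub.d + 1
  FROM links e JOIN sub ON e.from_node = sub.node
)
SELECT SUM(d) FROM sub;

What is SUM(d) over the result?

Base: (n23, d=0).
Iteration 1: edges from {n23} -> (n1, d=1), (n12, d=1), (n21, d=1).
Iteration 2: edges from {n1,n12,n21} -> (n16, d=2), (n31, d=2), (n6, d=2).
Iteration 3: edges from {n16,n31,n6} -> (n16, d=3).
Iteration 4: no outgoing edges from {n16}; recursion stops.
SUM(d) = 0 + 1 + 1 + 1 + 2 + 2 + 2 + 3 = 12.

12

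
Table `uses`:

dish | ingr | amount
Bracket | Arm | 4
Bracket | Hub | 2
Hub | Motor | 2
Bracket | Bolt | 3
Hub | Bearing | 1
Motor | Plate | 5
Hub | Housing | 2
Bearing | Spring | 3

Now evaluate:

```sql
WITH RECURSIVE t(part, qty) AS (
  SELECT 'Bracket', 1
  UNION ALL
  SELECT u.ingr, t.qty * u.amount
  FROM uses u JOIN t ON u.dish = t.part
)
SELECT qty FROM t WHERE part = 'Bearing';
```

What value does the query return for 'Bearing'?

Base: (Bracket, qty=1).
Iteration 1: components of {Bracket} -> Arm = 1*4 = 4, Bolt = 1*3 = 3, Hub = 1*2 = 2.
Iteration 2: components of {Arm,Bolt,Hub} -> Bearing = 2*1 = 2, Housing = 2*2 = 4, Motor = 2*2 = 4.
Iteration 3: components of {Bearing,Housing,Motor} -> Plate = 4*5 = 20, Spring = 2*3 = 6.
Iteration 4: no further components; recursion stops.

2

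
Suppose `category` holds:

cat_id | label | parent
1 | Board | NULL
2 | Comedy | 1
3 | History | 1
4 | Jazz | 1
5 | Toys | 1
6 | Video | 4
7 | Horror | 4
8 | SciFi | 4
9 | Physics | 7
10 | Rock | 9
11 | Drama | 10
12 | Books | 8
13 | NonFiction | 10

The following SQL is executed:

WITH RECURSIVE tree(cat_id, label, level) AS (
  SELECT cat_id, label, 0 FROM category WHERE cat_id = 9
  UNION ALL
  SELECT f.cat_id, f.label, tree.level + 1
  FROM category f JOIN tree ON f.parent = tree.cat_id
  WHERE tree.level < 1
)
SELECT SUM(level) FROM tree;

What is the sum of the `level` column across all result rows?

Base: cat_id=9 (Physics) at level 0.
Iteration 1: rows with parent in {9} -> Rock (id 10, level 1).
Iteration 2: level < 1 fails for all current rows; recursion stops.
SUM(level) = 0 + 1 = 1.

1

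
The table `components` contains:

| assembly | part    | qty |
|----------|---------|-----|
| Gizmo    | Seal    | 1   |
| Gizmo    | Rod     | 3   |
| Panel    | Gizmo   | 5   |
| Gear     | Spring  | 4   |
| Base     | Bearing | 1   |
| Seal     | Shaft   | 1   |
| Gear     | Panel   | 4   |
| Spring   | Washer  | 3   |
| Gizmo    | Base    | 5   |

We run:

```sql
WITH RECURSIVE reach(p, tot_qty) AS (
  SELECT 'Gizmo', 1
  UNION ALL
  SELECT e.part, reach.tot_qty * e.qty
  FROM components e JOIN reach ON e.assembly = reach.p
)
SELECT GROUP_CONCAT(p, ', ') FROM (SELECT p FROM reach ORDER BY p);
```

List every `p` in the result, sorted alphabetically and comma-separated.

Base, Bearing, Gizmo, Rod, Seal, Shaft

Base: (Gizmo, tot_qty=1).
Iteration 1: components of {Gizmo} -> Base = 1*5 = 5, Rod = 1*3 = 3, Seal = 1*1 = 1.
Iteration 2: components of {Base,Rod,Seal} -> Bearing = 5*1 = 5, Shaft = 1*1 = 1.
Iteration 3: no further components; recursion stops.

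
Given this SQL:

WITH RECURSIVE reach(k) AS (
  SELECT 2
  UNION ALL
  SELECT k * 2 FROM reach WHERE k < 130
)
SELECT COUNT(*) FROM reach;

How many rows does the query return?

Base: k=2.
Iteration 1: 2 < 130 holds -> k = 2 * 2 = 4.
Iteration 2: 4 < 130 holds -> k = 4 * 2 = 8.
Iteration 3: 8 < 130 holds -> k = 8 * 2 = 16.
Iteration 4: 16 < 130 holds -> k = 16 * 2 = 32.
Iteration 5: 32 < 130 holds -> k = 32 * 2 = 64.
Iteration 6: 64 < 130 holds -> k = 64 * 2 = 128.
Iteration 7: 128 < 130 holds -> k = 128 * 2 = 256.
Iteration 8: 256 < 130 fails; recursion stops.
Total rows emitted: 8.

8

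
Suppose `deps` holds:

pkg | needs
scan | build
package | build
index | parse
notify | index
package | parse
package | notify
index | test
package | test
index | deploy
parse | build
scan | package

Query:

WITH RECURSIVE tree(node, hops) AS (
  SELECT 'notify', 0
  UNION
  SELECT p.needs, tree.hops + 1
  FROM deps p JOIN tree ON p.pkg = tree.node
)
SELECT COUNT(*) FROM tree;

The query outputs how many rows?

Base: (notify, hops=0).
Iteration 1: edges from {notify} -> (index, hops=1).
Iteration 2: edges from {index} -> (deploy, hops=2), (parse, hops=2), (test, hops=2).
Iteration 3: edges from {deploy,parse,test} -> (build, hops=3).
Iteration 4: no outgoing edges from {build}; recursion stops.
Total rows emitted: 6.

6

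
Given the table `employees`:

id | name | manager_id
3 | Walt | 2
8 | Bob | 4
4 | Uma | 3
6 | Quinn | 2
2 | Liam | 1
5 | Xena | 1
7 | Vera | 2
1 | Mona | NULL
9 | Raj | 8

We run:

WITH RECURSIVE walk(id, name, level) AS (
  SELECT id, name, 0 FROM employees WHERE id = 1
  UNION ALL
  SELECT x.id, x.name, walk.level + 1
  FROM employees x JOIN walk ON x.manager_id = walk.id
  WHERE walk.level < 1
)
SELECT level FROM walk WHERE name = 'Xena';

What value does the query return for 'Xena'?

Base: id=1 (Mona) at level 0.
Iteration 1: rows with manager_id in {1} -> Liam (id 2, level 1), Xena (id 5, level 1).
Iteration 2: level < 1 fails for all current rows; recursion stops.

1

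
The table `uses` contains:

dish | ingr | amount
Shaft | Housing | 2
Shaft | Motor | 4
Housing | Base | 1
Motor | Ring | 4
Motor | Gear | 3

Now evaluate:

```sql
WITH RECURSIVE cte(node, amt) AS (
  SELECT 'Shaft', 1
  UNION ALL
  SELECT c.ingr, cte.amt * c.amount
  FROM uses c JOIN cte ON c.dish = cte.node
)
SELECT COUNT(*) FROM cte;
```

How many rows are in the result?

6

Base: (Shaft, amt=1).
Iteration 1: components of {Shaft} -> Housing = 1*2 = 2, Motor = 1*4 = 4.
Iteration 2: components of {Housing,Motor} -> Base = 2*1 = 2, Gear = 4*3 = 12, Ring = 4*4 = 16.
Iteration 3: no further components; recursion stops.
Total rows emitted: 6.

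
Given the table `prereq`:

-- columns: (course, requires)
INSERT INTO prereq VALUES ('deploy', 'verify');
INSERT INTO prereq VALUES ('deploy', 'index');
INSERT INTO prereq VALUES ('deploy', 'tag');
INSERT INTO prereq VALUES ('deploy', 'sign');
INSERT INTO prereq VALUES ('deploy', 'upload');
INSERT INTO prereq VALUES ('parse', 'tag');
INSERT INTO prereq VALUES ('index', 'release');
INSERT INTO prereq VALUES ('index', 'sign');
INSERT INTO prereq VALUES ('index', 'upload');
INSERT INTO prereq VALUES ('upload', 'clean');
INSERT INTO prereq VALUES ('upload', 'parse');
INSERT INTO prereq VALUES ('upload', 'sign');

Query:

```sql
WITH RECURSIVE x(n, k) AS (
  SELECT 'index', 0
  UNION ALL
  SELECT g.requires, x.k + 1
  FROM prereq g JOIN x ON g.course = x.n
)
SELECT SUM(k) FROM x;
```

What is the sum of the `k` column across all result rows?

Base: (index, k=0).
Iteration 1: edges from {index} -> (release, k=1), (sign, k=1), (upload, k=1).
Iteration 2: edges from {release,sign,upload} -> (clean, k=2), (parse, k=2), (sign, k=2).
Iteration 3: edges from {clean,parse,sign} -> (tag, k=3).
Iteration 4: no outgoing edges from {tag}; recursion stops.
SUM(k) = 0 + 1 + 1 + 1 + 2 + 2 + 2 + 3 = 12.

12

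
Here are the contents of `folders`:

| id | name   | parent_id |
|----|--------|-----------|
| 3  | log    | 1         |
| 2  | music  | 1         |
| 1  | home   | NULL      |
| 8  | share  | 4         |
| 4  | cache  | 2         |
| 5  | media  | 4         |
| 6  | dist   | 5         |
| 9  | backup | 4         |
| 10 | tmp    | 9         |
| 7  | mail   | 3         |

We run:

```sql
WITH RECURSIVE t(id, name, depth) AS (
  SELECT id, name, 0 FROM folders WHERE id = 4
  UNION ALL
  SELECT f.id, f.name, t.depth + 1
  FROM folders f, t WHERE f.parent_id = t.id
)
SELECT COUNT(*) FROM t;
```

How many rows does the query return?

Base: id=4 (cache) at depth 0.
Iteration 1: rows with parent_id in {4} -> media (id 5, depth 1), share (id 8, depth 1), backup (id 9, depth 1).
Iteration 2: rows with parent_id in {5,8,9} -> dist (id 6, depth 2), tmp (id 10, depth 2).
Iteration 3: no rows with parent_id in {6,10}; recursion stops.
Total rows emitted: 6.

6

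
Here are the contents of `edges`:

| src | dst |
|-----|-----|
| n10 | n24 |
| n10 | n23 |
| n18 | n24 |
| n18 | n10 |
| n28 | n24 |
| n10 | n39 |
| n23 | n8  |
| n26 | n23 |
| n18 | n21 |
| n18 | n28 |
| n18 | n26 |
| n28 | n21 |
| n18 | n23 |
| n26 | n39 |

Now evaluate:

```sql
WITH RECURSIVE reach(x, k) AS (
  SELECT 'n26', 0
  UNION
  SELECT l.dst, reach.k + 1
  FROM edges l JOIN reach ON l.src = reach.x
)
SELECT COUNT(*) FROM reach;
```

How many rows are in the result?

Base: (n26, k=0).
Iteration 1: edges from {n26} -> (n23, k=1), (n39, k=1).
Iteration 2: edges from {n23,n39} -> (n8, k=2).
Iteration 3: no outgoing edges from {n8}; recursion stops.
Total rows emitted: 4.

4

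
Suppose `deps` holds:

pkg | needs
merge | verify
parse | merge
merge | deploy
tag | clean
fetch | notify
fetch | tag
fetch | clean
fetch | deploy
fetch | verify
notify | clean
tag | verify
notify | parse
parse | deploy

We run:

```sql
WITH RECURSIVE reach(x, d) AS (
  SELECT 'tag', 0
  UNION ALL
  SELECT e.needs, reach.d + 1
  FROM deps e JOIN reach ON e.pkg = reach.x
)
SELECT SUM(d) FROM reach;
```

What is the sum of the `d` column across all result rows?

2

Base: (tag, d=0).
Iteration 1: edges from {tag} -> (clean, d=1), (verify, d=1).
Iteration 2: no outgoing edges from {clean,verify}; recursion stops.
SUM(d) = 0 + 1 + 1 = 2.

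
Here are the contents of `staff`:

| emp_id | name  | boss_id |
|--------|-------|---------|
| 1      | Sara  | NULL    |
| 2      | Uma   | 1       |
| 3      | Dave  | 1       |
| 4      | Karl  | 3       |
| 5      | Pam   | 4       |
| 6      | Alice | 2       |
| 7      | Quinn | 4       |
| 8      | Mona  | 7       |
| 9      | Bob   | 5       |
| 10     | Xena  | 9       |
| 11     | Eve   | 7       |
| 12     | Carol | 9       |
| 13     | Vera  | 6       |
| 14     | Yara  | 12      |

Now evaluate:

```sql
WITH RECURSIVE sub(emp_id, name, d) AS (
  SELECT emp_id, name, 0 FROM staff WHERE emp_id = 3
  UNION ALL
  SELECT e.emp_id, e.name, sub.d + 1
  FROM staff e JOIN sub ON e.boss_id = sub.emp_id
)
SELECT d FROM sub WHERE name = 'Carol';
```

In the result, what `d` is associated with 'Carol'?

4

Base: emp_id=3 (Dave) at d 0.
Iteration 1: rows with boss_id in {3} -> Karl (id 4, d 1).
Iteration 2: rows with boss_id in {4} -> Pam (id 5, d 2), Quinn (id 7, d 2).
Iteration 3: rows with boss_id in {5,7} -> Mona (id 8, d 3), Bob (id 9, d 3), Eve (id 11, d 3).
Iteration 4: rows with boss_id in {8,9,11} -> Xena (id 10, d 4), Carol (id 12, d 4).
Iteration 5: rows with boss_id in {10,12} -> Yara (id 14, d 5).
Iteration 6: no rows with boss_id in {14}; recursion stops.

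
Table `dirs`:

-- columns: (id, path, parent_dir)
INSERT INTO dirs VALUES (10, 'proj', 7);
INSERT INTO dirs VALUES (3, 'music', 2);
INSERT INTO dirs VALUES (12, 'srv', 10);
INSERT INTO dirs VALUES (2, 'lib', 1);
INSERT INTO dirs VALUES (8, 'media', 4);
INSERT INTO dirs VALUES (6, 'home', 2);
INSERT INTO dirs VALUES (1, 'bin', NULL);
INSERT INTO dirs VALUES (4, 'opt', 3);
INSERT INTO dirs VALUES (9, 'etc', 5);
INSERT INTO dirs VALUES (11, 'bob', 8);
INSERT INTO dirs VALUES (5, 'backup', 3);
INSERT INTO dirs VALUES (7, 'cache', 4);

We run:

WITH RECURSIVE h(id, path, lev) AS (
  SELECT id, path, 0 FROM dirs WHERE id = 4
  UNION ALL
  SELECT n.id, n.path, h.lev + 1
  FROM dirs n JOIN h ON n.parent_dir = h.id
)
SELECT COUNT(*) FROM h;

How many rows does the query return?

6

Base: id=4 (opt) at lev 0.
Iteration 1: rows with parent_dir in {4} -> cache (id 7, lev 1), media (id 8, lev 1).
Iteration 2: rows with parent_dir in {7,8} -> proj (id 10, lev 2), bob (id 11, lev 2).
Iteration 3: rows with parent_dir in {10,11} -> srv (id 12, lev 3).
Iteration 4: no rows with parent_dir in {12}; recursion stops.
Total rows emitted: 6.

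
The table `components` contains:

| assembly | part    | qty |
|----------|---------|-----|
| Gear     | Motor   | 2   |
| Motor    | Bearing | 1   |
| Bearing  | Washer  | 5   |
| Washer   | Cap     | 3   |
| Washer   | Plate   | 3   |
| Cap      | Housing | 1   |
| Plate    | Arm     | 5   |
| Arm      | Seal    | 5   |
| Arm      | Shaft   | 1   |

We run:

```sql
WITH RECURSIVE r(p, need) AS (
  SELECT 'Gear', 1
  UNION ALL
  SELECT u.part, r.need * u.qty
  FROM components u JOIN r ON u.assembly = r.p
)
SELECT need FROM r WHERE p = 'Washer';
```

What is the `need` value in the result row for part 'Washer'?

10

Base: (Gear, need=1).
Iteration 1: components of {Gear} -> Motor = 1*2 = 2.
Iteration 2: components of {Motor} -> Bearing = 2*1 = 2.
Iteration 3: components of {Bearing} -> Washer = 2*5 = 10.
Iteration 4: components of {Washer} -> Cap = 10*3 = 30, Plate = 10*3 = 30.
Iteration 5: components of {Cap,Plate} -> Arm = 30*5 = 150, Housing = 30*1 = 30.
Iteration 6: components of {Arm,Housing} -> Seal = 150*5 = 750, Shaft = 150*1 = 150.
Iteration 7: no further components; recursion stops.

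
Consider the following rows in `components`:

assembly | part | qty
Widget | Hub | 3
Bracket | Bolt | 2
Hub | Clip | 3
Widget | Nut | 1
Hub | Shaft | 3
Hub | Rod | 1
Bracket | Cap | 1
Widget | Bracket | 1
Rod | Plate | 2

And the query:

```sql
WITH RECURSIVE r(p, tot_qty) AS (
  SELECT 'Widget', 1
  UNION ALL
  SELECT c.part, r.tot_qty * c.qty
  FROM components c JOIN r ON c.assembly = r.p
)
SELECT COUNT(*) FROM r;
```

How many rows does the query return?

10

Base: (Widget, tot_qty=1).
Iteration 1: components of {Widget} -> Bracket = 1*1 = 1, Hub = 1*3 = 3, Nut = 1*1 = 1.
Iteration 2: components of {Bracket,Hub,Nut} -> Bolt = 1*2 = 2, Cap = 1*1 = 1, Clip = 3*3 = 9, Rod = 3*1 = 3, Shaft = 3*3 = 9.
Iteration 3: components of {Bolt,Cap,Clip,Rod,Shaft} -> Plate = 3*2 = 6.
Iteration 4: no further components; recursion stops.
Total rows emitted: 10.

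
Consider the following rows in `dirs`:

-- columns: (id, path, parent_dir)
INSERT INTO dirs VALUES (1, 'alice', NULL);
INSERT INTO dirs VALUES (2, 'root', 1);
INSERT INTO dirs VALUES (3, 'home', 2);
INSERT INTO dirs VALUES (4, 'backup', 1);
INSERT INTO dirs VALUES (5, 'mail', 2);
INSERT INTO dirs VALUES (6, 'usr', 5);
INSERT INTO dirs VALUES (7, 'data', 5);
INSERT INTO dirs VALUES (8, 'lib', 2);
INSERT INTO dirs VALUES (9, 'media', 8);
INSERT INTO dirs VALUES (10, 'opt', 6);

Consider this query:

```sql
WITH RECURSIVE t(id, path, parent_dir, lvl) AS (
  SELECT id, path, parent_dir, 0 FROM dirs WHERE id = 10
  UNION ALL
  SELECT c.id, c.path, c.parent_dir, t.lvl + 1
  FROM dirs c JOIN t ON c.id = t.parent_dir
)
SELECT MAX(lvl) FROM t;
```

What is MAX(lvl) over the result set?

Base: id=10 (opt), parent_dir=6, lvl 0.
Iteration 1: join on id=6 -> usr (id 6, parent_dir=5, lvl 1).
Iteration 2: join on id=5 -> mail (id 5, parent_dir=2, lvl 2).
Iteration 3: join on id=2 -> root (id 2, parent_dir=1, lvl 3).
Iteration 4: join on id=1 -> alice (id 1, parent_dir=NULL, lvl 4).
Iteration 5: parent_dir is NULL; no match; recursion stops.
lvl values: 0, 1, 2, 3, 4; the maximum is 4.

4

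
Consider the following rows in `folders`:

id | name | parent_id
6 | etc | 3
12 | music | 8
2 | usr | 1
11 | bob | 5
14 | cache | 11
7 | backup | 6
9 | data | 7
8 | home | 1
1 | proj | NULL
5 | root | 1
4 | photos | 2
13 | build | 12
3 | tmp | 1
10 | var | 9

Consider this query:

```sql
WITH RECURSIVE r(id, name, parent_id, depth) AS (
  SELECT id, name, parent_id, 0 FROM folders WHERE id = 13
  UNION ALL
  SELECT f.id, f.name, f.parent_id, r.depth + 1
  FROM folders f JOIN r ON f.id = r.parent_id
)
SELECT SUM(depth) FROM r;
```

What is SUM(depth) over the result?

6

Base: id=13 (build), parent_id=12, depth 0.
Iteration 1: join on id=12 -> music (id 12, parent_id=8, depth 1).
Iteration 2: join on id=8 -> home (id 8, parent_id=1, depth 2).
Iteration 3: join on id=1 -> proj (id 1, parent_id=NULL, depth 3).
Iteration 4: parent_id is NULL; no match; recursion stops.
SUM(depth) = 0 + 1 + 2 + 3 = 6.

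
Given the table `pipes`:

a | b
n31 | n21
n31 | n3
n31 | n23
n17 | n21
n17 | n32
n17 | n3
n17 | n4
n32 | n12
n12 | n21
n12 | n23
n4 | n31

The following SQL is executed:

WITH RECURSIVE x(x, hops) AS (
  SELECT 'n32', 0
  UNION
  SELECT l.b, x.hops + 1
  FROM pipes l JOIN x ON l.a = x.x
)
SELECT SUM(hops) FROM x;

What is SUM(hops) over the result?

Base: (n32, hops=0).
Iteration 1: edges from {n32} -> (n12, hops=1).
Iteration 2: edges from {n12} -> (n21, hops=2), (n23, hops=2).
Iteration 3: no outgoing edges from {n21,n23}; recursion stops.
SUM(hops) = 0 + 1 + 2 + 2 = 5.

5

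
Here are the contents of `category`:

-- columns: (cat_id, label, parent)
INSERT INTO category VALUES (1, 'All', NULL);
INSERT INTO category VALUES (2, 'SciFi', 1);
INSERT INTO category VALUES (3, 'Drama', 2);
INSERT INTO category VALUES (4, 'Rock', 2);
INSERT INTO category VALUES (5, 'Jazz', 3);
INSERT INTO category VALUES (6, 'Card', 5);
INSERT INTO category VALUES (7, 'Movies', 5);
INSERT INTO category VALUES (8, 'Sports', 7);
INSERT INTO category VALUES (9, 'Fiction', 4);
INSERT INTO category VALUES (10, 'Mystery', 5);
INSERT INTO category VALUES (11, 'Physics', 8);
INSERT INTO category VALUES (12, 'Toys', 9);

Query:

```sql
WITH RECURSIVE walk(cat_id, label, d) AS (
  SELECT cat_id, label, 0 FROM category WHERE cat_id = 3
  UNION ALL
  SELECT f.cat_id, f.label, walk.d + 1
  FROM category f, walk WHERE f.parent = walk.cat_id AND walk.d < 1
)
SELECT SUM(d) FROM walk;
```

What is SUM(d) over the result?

Base: cat_id=3 (Drama) at d 0.
Iteration 1: rows with parent in {3} -> Jazz (id 5, d 1).
Iteration 2: d < 1 fails for all current rows; recursion stops.
SUM(d) = 0 + 1 = 1.

1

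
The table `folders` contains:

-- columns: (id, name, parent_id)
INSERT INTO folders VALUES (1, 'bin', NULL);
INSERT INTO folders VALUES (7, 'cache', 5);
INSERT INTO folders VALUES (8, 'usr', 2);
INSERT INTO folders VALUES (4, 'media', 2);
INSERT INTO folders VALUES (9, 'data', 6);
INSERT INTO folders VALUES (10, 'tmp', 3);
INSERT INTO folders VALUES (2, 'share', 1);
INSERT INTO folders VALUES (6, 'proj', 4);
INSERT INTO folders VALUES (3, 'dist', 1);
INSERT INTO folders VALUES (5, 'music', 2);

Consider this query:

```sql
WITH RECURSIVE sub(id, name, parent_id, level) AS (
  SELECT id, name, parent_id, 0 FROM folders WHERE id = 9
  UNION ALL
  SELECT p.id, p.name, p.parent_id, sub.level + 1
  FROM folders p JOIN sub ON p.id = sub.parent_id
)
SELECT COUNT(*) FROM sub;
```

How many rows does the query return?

5

Base: id=9 (data), parent_id=6, level 0.
Iteration 1: join on id=6 -> proj (id 6, parent_id=4, level 1).
Iteration 2: join on id=4 -> media (id 4, parent_id=2, level 2).
Iteration 3: join on id=2 -> share (id 2, parent_id=1, level 3).
Iteration 4: join on id=1 -> bin (id 1, parent_id=NULL, level 4).
Iteration 5: parent_id is NULL; no match; recursion stops.
Total rows emitted: 5.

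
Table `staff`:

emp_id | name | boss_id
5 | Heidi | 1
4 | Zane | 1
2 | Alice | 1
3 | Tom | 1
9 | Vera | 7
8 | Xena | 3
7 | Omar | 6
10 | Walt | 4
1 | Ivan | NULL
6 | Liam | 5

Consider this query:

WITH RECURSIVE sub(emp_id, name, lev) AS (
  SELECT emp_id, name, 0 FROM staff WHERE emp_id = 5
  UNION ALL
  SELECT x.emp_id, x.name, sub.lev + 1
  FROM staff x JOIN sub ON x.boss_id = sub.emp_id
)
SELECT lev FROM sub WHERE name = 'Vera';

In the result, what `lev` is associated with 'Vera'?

Base: emp_id=5 (Heidi) at lev 0.
Iteration 1: rows with boss_id in {5} -> Liam (id 6, lev 1).
Iteration 2: rows with boss_id in {6} -> Omar (id 7, lev 2).
Iteration 3: rows with boss_id in {7} -> Vera (id 9, lev 3).
Iteration 4: no rows with boss_id in {9}; recursion stops.

3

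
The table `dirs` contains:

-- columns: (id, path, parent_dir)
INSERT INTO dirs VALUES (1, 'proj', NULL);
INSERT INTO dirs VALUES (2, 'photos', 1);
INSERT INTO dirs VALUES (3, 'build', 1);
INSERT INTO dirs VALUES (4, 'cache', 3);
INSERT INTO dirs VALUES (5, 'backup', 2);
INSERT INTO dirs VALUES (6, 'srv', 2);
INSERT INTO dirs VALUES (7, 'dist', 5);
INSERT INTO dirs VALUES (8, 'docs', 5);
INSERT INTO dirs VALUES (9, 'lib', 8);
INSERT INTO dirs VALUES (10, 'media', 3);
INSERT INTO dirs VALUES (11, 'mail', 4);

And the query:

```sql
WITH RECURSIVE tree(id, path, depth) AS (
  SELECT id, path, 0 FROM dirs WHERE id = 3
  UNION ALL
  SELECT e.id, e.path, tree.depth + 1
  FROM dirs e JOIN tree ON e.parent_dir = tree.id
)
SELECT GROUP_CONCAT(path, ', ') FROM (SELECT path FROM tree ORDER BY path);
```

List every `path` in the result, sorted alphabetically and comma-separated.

build, cache, mail, media

Base: id=3 (build) at depth 0.
Iteration 1: rows with parent_dir in {3} -> cache (id 4, depth 1), media (id 10, depth 1).
Iteration 2: rows with parent_dir in {4,10} -> mail (id 11, depth 2).
Iteration 3: no rows with parent_dir in {11}; recursion stops.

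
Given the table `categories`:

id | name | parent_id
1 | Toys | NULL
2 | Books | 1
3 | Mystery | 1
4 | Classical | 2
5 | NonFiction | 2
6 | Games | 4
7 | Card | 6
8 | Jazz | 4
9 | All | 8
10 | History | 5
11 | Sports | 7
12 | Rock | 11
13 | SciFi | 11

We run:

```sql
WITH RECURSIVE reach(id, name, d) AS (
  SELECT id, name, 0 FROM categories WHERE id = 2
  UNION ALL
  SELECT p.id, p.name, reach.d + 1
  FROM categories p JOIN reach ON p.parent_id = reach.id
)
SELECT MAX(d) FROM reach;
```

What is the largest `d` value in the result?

Base: id=2 (Books) at d 0.
Iteration 1: rows with parent_id in {2} -> Classical (id 4, d 1), NonFiction (id 5, d 1).
Iteration 2: rows with parent_id in {4,5} -> Games (id 6, d 2), Jazz (id 8, d 2), History (id 10, d 2).
Iteration 3: rows with parent_id in {6,8,10} -> Card (id 7, d 3), All (id 9, d 3).
Iteration 4: rows with parent_id in {7,9} -> Sports (id 11, d 4).
Iteration 5: rows with parent_id in {11} -> Rock (id 12, d 5), SciFi (id 13, d 5).
Iteration 6: no rows with parent_id in {12,13}; recursion stops.
d values: 0, 1, 1, 2, 2, 2, 3, 3, 4, 5, 5; the maximum is 5.

5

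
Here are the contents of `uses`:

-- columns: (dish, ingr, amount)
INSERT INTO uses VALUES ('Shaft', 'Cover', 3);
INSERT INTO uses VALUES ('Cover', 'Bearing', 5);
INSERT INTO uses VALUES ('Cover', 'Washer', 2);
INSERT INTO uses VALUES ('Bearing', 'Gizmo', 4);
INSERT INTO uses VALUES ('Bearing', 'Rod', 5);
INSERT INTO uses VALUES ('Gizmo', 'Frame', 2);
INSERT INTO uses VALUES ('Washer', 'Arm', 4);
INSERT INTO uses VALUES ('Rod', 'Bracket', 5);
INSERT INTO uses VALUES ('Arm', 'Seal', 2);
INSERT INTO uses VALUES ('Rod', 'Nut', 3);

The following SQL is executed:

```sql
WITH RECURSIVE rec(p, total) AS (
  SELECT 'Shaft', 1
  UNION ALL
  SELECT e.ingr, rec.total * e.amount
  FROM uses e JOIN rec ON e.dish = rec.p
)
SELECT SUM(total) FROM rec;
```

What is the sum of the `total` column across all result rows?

Base: (Shaft, total=1).
Iteration 1: components of {Shaft} -> Cover = 1*3 = 3.
Iteration 2: components of {Cover} -> Bearing = 3*5 = 15, Washer = 3*2 = 6.
Iteration 3: components of {Bearing,Washer} -> Arm = 6*4 = 24, Gizmo = 15*4 = 60, Rod = 15*5 = 75.
Iteration 4: components of {Arm,Gizmo,Rod} -> Bracket = 75*5 = 375, Frame = 60*2 = 120, Nut = 75*3 = 225, Seal = 24*2 = 48.
Iteration 5: no further components; recursion stops.
SUM(total) = 1 + 3 + 15 + 6 + 60 + 75 + 24 + 120 + 375 + 225 + 48 = 952.

952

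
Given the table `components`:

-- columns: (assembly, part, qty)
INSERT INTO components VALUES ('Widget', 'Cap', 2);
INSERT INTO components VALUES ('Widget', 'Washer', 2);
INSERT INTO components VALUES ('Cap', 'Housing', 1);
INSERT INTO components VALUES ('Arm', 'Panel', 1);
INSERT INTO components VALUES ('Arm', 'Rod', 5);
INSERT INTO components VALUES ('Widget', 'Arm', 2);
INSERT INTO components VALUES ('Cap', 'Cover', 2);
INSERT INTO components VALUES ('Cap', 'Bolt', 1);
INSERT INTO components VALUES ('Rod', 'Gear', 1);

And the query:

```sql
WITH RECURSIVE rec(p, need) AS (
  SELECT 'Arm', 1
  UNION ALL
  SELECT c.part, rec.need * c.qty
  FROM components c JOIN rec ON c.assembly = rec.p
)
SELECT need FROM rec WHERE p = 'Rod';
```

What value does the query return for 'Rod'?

5

Base: (Arm, need=1).
Iteration 1: components of {Arm} -> Panel = 1*1 = 1, Rod = 1*5 = 5.
Iteration 2: components of {Panel,Rod} -> Gear = 5*1 = 5.
Iteration 3: no further components; recursion stops.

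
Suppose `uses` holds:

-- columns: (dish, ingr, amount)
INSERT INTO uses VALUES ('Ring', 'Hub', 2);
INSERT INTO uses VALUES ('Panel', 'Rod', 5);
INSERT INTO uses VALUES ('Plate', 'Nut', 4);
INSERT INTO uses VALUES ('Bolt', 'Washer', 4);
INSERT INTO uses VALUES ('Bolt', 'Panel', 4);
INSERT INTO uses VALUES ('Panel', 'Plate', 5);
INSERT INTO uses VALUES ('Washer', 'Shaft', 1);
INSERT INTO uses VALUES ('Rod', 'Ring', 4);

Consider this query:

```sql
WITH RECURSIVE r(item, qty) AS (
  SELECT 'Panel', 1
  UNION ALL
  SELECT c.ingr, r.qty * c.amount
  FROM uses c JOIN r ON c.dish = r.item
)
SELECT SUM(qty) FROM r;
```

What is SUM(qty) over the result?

Base: (Panel, qty=1).
Iteration 1: components of {Panel} -> Plate = 1*5 = 5, Rod = 1*5 = 5.
Iteration 2: components of {Plate,Rod} -> Nut = 5*4 = 20, Ring = 5*4 = 20.
Iteration 3: components of {Nut,Ring} -> Hub = 20*2 = 40.
Iteration 4: no further components; recursion stops.
SUM(qty) = 1 + 5 + 5 + 20 + 20 + 40 = 91.

91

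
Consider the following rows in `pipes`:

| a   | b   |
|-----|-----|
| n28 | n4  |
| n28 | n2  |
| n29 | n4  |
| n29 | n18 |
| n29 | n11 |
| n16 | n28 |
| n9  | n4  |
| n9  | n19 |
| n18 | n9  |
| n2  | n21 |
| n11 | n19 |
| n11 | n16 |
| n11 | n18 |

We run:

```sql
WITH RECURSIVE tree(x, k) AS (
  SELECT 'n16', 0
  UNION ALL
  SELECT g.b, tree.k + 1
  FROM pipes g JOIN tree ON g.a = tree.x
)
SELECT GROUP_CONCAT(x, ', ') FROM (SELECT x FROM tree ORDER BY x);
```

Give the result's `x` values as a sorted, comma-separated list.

n16, n2, n21, n28, n4

Base: (n16, k=0).
Iteration 1: edges from {n16} -> (n28, k=1).
Iteration 2: edges from {n28} -> (n2, k=2), (n4, k=2).
Iteration 3: edges from {n2,n4} -> (n21, k=3).
Iteration 4: no outgoing edges from {n21}; recursion stops.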